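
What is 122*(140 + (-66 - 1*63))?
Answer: 1342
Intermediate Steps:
122*(140 + (-66 - 1*63)) = 122*(140 + (-66 - 63)) = 122*(140 - 129) = 122*11 = 1342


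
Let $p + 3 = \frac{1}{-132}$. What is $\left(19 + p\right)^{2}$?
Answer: $\frac{4456321}{17424} \approx 255.76$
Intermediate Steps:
$p = - \frac{397}{132}$ ($p = -3 + \frac{1}{-132} = -3 - \frac{1}{132} = - \frac{397}{132} \approx -3.0076$)
$\left(19 + p\right)^{2} = \left(19 - \frac{397}{132}\right)^{2} = \left(\frac{2111}{132}\right)^{2} = \frac{4456321}{17424}$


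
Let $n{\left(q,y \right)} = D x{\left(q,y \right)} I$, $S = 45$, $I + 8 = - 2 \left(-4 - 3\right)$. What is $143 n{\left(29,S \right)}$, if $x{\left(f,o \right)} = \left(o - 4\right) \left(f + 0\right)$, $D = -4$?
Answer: $-4080648$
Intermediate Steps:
$I = 6$ ($I = -8 - 2 \left(-4 - 3\right) = -8 - -14 = -8 + 14 = 6$)
$x{\left(f,o \right)} = f \left(-4 + o\right)$ ($x{\left(f,o \right)} = \left(-4 + o\right) f = f \left(-4 + o\right)$)
$n{\left(q,y \right)} = - 24 q \left(-4 + y\right)$ ($n{\left(q,y \right)} = - 4 q \left(-4 + y\right) 6 = - 24 q \left(-4 + y\right)$)
$143 n{\left(29,S \right)} = 143 \cdot 24 \cdot 29 \left(4 - 45\right) = 143 \cdot 24 \cdot 29 \left(-41\right) = 143 \left(-28536\right) = -4080648$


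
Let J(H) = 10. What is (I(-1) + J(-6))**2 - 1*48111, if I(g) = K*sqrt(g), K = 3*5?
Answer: -48236 + 300*I ≈ -48236.0 + 300.0*I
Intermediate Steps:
K = 15
I(g) = 15*sqrt(g)
(I(-1) + J(-6))**2 - 1*48111 = (15*sqrt(-1) + 10)**2 - 1*48111 = (15*I + 10)**2 - 48111 = (10 + 15*I)**2 - 48111 = -48111 + (10 + 15*I)**2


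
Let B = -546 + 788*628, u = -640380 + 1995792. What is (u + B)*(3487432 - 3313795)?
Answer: 321181568010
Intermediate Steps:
u = 1355412
B = 494318 (B = -546 + 494864 = 494318)
(u + B)*(3487432 - 3313795) = (1355412 + 494318)*(3487432 - 3313795) = 1849730*173637 = 321181568010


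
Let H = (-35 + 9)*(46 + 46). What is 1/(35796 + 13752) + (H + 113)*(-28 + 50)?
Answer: -2484237623/49548 ≈ -50138.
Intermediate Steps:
H = -2392 (H = -26*92 = -2392)
1/(35796 + 13752) + (H + 113)*(-28 + 50) = 1/(35796 + 13752) + (-2392 + 113)*(-28 + 50) = 1/49548 - 2279*22 = 1/49548 - 50138 = -2484237623/49548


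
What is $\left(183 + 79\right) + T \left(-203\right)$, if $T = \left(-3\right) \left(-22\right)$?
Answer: $-13136$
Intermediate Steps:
$T = 66$
$\left(183 + 79\right) + T \left(-203\right) = \left(183 + 79\right) + 66 \left(-203\right) = 262 - 13398 = -13136$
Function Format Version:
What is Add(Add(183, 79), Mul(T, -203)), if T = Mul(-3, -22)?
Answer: -13136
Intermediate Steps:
T = 66
Add(Add(183, 79), Mul(T, -203)) = Add(Add(183, 79), Mul(66, -203)) = Add(262, -13398) = -13136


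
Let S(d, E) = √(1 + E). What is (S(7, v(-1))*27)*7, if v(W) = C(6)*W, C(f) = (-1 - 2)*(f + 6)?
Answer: 189*√37 ≈ 1149.6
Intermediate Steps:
C(f) = -18 - 3*f (C(f) = -3*(6 + f) = -18 - 3*f)
v(W) = -36*W (v(W) = (-18 - 3*6)*W = (-18 - 18)*W = -36*W)
(S(7, v(-1))*27)*7 = (√(1 - 36*(-1))*27)*7 = (√(1 + 36)*27)*7 = (√37*27)*7 = (27*√37)*7 = 189*√37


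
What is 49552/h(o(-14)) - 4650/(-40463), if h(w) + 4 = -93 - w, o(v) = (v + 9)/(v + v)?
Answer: -56127979478/110099823 ≈ -509.79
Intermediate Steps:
o(v) = (9 + v)/(2*v) (o(v) = (9 + v)/((2*v)) = (9 + v)*(1/(2*v)) = (9 + v)/(2*v))
h(w) = -97 - w (h(w) = -4 + (-93 - w) = -97 - w)
49552/h(o(-14)) - 4650/(-40463) = 49552/(-97 - (9 - 14)/(2*(-14))) - 4650/(-40463) = 49552/(-97 - (-1)*(-5)/(2*14)) - 4650*(-1/40463) = 49552/(-97 - 1*5/28) + 4650/40463 = 49552/(-97 - 5/28) + 4650/40463 = 49552/(-2721/28) + 4650/40463 = 49552*(-28/2721) + 4650/40463 = -1387456/2721 + 4650/40463 = -56127979478/110099823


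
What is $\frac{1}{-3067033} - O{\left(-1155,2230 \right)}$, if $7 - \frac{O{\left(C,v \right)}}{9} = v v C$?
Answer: $- \frac{158545043370474580}{3067033} \approx -5.1693 \cdot 10^{10}$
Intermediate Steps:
$O{\left(C,v \right)} = 63 - 9 C v^{2}$ ($O{\left(C,v \right)} = 63 - 9 v v C = 63 - 9 v^{2} C = 63 - 9 C v^{2}$)
$\frac{1}{-3067033} - O{\left(-1155,2230 \right)} = \frac{1}{-3067033} - \left(63 - - 10395 \cdot 2230^{2}\right) = - \frac{1}{3067033} - \left(63 - \left(-10395\right) 4972900\right) = - \frac{1}{3067033} - \left(63 + 51693295500\right) = - \frac{1}{3067033} - 51693295563 = - \frac{158545043370474580}{3067033}$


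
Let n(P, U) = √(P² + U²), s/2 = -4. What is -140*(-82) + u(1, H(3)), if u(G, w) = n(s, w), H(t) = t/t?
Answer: 11480 + √65 ≈ 11488.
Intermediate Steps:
H(t) = 1
s = -8 (s = 2*(-4) = -8)
u(G, w) = √(64 + w²) (u(G, w) = √((-8)² + w²) = √(64 + w²))
-140*(-82) + u(1, H(3)) = -140*(-82) + √(64 + 1²) = 11480 + √(64 + 1) = 11480 + √65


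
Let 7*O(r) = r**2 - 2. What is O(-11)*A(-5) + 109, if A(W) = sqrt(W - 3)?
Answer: 109 + 34*I*sqrt(2) ≈ 109.0 + 48.083*I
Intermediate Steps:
A(W) = sqrt(-3 + W)
O(r) = -2/7 + r**2/7 (O(r) = (r**2 - 2)/7 = (-2 + r**2)/7 = -2/7 + r**2/7)
O(-11)*A(-5) + 109 = (-2/7 + (1/7)*(-11)**2)*sqrt(-3 - 5) + 109 = (-2/7 + (1/7)*121)*sqrt(-8) + 109 = (-2/7 + 121/7)*(2*I*sqrt(2)) + 109 = 17*(2*I*sqrt(2)) + 109 = 34*I*sqrt(2) + 109 = 109 + 34*I*sqrt(2)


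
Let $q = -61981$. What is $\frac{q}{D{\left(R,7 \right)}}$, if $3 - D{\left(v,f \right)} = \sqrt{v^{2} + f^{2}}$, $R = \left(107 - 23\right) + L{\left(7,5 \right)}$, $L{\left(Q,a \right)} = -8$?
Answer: $\frac{185943}{5816} + \frac{309905 \sqrt{233}}{5816} \approx 845.33$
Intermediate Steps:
$R = 76$ ($R = \left(107 - 23\right) - 8 = 84 - 8 = 76$)
$D{\left(v,f \right)} = 3 - \sqrt{f^{2} + v^{2}}$ ($D{\left(v,f \right)} = 3 - \sqrt{v^{2} + f^{2}} = 3 - \sqrt{f^{2} + v^{2}}$)
$\frac{q}{D{\left(R,7 \right)}} = - \frac{61981}{3 - \sqrt{7^{2} + 76^{2}}} = - \frac{61981}{3 - \sqrt{49 + 5776}} = - \frac{61981}{3 - \sqrt{5825}} = - \frac{61981}{3 - 5 \sqrt{233}}$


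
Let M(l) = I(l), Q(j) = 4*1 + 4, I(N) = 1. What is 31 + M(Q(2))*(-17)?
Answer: 14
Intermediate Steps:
Q(j) = 8 (Q(j) = 4 + 4 = 8)
M(l) = 1
31 + M(Q(2))*(-17) = 31 + 1*(-17) = 31 - 17 = 14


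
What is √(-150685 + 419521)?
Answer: 2*√67209 ≈ 518.49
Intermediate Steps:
√(-150685 + 419521) = √268836 = 2*√67209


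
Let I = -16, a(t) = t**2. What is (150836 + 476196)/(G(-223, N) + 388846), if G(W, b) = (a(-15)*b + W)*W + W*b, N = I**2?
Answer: -627032/12463313 ≈ -0.050310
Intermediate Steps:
N = 256 (N = (-16)**2 = 256)
G(W, b) = W*b + W*(W + 225*b) (G(W, b) = ((-15)**2*b + W)*W + W*b = (225*b + W)*W + W*b = (W + 225*b)*W + W*b = W*(W + 225*b) + W*b = W*b + W*(W + 225*b))
(150836 + 476196)/(G(-223, N) + 388846) = (150836 + 476196)/(-223*(-223 + 226*256) + 388846) = 627032/(-223*(-223 + 57856) + 388846) = 627032/(-223*57633 + 388846) = 627032/(-12852159 + 388846) = 627032/(-12463313) = 627032*(-1/12463313) = -627032/12463313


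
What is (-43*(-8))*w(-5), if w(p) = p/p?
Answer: 344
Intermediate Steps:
w(p) = 1
(-43*(-8))*w(-5) = -43*(-8)*1 = 344*1 = 344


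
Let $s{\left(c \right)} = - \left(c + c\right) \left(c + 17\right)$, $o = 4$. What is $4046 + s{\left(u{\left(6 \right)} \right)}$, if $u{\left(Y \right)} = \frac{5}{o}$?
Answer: $\frac{32003}{8} \approx 4000.4$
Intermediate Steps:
$u{\left(Y \right)} = \frac{5}{4}$
$s{\left(c \right)} = - 2 c \left(17 + c\right)$
$4046 + s{\left(u{\left(6 \right)} \right)} = 4046 - \frac{5 \left(17 + \frac{5}{4}\right)}{2} = 4046 - \frac{5}{2} \cdot \frac{73}{4} = 4046 - \frac{365}{8} = \frac{32003}{8}$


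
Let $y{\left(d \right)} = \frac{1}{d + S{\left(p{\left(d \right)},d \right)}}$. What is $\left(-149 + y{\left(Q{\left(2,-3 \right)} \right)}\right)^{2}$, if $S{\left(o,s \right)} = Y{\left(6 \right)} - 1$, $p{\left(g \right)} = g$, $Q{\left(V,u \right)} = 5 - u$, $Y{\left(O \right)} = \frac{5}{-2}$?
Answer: $\frac{1792921}{81} \approx 22135.0$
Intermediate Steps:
$Y{\left(O \right)} = - \frac{5}{2}$ ($Y{\left(O \right)} = 5 \left(- \frac{1}{2}\right) = - \frac{5}{2}$)
$S{\left(o,s \right)} = - \frac{7}{2}$ ($S{\left(o,s \right)} = - \frac{5}{2} - 1 = - \frac{7}{2}$)
$y{\left(d \right)} = \frac{1}{- \frac{7}{2} + d}$ ($y{\left(d \right)} = \frac{1}{d - \frac{7}{2}} = \frac{1}{- \frac{7}{2} + d}$)
$\left(-149 + y{\left(Q{\left(2,-3 \right)} \right)}\right)^{2} = \left(-149 + \frac{2}{-7 + 2 \left(5 - -3\right)}\right)^{2} = \left(-149 + \frac{2}{-7 + 2 \left(5 + 3\right)}\right)^{2} = \left(-149 + \frac{2}{-7 + 2 \cdot 8}\right)^{2} = \left(-149 + \frac{2}{-7 + 16}\right)^{2} = \left(-149 + \frac{2}{9}\right)^{2} = \left(- \frac{1339}{9}\right)^{2} = \frac{1792921}{81}$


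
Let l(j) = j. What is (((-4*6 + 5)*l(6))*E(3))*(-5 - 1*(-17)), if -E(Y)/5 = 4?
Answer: 27360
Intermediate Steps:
E(Y) = -20 (E(Y) = -5*4 = -20)
(((-4*6 + 5)*l(6))*E(3))*(-5 - 1*(-17)) = (((-4*6 + 5)*6)*(-20))*(-5 - 1*(-17)) = (((-24 + 5)*6)*(-20))*(-5 + 17) = (-19*6*(-20))*12 = -114*(-20)*12 = 2280*12 = 27360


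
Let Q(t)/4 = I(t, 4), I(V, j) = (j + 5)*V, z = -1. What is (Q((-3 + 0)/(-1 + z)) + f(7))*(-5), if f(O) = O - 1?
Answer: -300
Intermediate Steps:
f(O) = -1 + O
I(V, j) = V*(5 + j) (I(V, j) = (5 + j)*V = V*(5 + j))
Q(t) = 36*t (Q(t) = 4*(t*(5 + 4)) = 4*(t*9) = 4*(9*t) = 36*t)
(Q((-3 + 0)/(-1 + z)) + f(7))*(-5) = (36*((-3 + 0)/(-1 - 1)) + (-1 + 7))*(-5) = (36*(-3/(-2)) + 6)*(-5) = (36*(-3*(-½)) + 6)*(-5) = (36*(3/2) + 6)*(-5) = (54 + 6)*(-5) = 60*(-5) = -300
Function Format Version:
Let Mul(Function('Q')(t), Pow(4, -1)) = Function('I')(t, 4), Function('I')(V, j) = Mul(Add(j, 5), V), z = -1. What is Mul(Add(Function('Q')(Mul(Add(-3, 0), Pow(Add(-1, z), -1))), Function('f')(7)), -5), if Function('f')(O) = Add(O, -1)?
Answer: -300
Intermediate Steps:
Function('f')(O) = Add(-1, O)
Function('I')(V, j) = Mul(V, Add(5, j)) (Function('I')(V, j) = Mul(Add(5, j), V) = Mul(V, Add(5, j)))
Function('Q')(t) = Mul(36, t) (Function('Q')(t) = Mul(4, Mul(t, Add(5, 4))) = Mul(4, Mul(t, 9)) = Mul(4, Mul(9, t)) = Mul(36, t))
Mul(Add(Function('Q')(Mul(Add(-3, 0), Pow(Add(-1, z), -1))), Function('f')(7)), -5) = Mul(Add(Mul(36, Mul(Add(-3, 0), Pow(Add(-1, -1), -1))), Add(-1, 7)), -5) = Mul(Add(Mul(36, Mul(-3, Pow(-2, -1))), 6), -5) = Mul(Add(Mul(36, Mul(-3, Rational(-1, 2))), 6), -5) = Mul(Add(Mul(36, Rational(3, 2)), 6), -5) = Mul(Add(54, 6), -5) = Mul(60, -5) = -300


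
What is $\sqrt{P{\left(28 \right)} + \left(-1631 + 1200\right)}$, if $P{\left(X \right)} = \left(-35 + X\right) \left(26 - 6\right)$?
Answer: $i \sqrt{571} \approx 23.896 i$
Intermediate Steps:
$P{\left(X \right)} = -700 + 20 X$ ($P{\left(X \right)} = \left(-35 + X\right) 20 = -700 + 20 X$)
$\sqrt{P{\left(28 \right)} + \left(-1631 + 1200\right)} = \sqrt{\left(-700 + 20 \cdot 28\right) + \left(-1631 + 1200\right)} = \sqrt{\left(-700 + 560\right) - 431} = \sqrt{-140 - 431} = \sqrt{-571} = i \sqrt{571}$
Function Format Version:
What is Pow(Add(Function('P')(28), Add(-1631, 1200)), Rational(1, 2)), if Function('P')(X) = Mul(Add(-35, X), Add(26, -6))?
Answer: Mul(I, Pow(571, Rational(1, 2))) ≈ Mul(23.896, I)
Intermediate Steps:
Function('P')(X) = Add(-700, Mul(20, X)) (Function('P')(X) = Mul(Add(-35, X), 20) = Add(-700, Mul(20, X)))
Pow(Add(Function('P')(28), Add(-1631, 1200)), Rational(1, 2)) = Pow(Add(Add(-700, Mul(20, 28)), Add(-1631, 1200)), Rational(1, 2)) = Pow(Add(Add(-700, 560), -431), Rational(1, 2)) = Pow(Add(-140, -431), Rational(1, 2)) = Pow(-571, Rational(1, 2)) = Mul(I, Pow(571, Rational(1, 2)))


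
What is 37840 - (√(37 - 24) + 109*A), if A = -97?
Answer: 48413 - √13 ≈ 48409.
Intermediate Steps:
37840 - (√(37 - 24) + 109*A) = 37840 - (√(37 - 24) + 109*(-97)) = 37840 - (√13 - 10573) = 37840 - (-10573 + √13) = 37840 + (10573 - √13) = 48413 - √13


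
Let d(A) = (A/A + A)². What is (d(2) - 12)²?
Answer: 9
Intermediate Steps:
d(A) = (1 + A)²
(d(2) - 12)² = ((1 + 2)² - 12)² = (3² - 12)² = (9 - 12)² = (-3)² = 9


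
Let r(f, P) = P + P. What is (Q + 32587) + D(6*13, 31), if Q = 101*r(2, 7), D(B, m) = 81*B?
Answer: 40319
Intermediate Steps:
r(f, P) = 2*P
Q = 1414 (Q = 101*(2*7) = 101*14 = 1414)
(Q + 32587) + D(6*13, 31) = (1414 + 32587) + 81*(6*13) = 34001 + 81*78 = 34001 + 6318 = 40319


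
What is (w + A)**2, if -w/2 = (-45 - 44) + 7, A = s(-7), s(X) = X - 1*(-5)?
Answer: 26244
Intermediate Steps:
s(X) = 5 + X (s(X) = X + 5 = 5 + X)
A = -2 (A = 5 - 7 = -2)
w = 164 (w = -2*((-45 - 44) + 7) = -2*(-89 + 7) = -2*(-82) = 164)
(w + A)**2 = (164 - 2)**2 = 162**2 = 26244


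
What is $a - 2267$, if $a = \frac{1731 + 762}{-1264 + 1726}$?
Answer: $- \frac{348287}{154} \approx -2261.6$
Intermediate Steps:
$a = \frac{831}{154}$ ($a = \frac{2493}{462} = 2493 \cdot \frac{1}{462} = \frac{831}{154} \approx 5.3961$)
$a - 2267 = \frac{831}{154} - 2267 = - \frac{348287}{154}$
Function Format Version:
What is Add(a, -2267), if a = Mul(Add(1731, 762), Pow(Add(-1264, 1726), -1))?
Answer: Rational(-348287, 154) ≈ -2261.6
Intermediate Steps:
a = Rational(831, 154) (a = Mul(2493, Pow(462, -1)) = Mul(2493, Rational(1, 462)) = Rational(831, 154) ≈ 5.3961)
Add(a, -2267) = Add(Rational(831, 154), -2267) = Rational(-348287, 154)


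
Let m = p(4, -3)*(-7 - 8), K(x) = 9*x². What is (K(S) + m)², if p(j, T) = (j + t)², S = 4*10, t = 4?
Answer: 180633600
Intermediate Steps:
S = 40
p(j, T) = (4 + j)² (p(j, T) = (j + 4)² = (4 + j)²)
m = -960 (m = (4 + 4)²*(-7 - 8) = 8²*(-15) = 64*(-15) = -960)
(K(S) + m)² = (9*40² - 960)² = (9*1600 - 960)² = (14400 - 960)² = 13440² = 180633600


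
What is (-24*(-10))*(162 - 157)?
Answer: 1200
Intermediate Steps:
(-24*(-10))*(162 - 157) = 240*5 = 1200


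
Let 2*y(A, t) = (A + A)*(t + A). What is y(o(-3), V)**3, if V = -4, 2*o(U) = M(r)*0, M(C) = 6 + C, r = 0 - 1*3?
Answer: 0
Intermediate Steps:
r = -3 (r = 0 - 3 = -3)
o(U) = 0 (o(U) = ((6 - 3)*0)/2 = (3*0)/2 = (1/2)*0 = 0)
y(A, t) = A*(A + t) (y(A, t) = ((A + A)*(t + A))/2 = ((2*A)*(A + t))/2 = (2*A*(A + t))/2 = A*(A + t))
y(o(-3), V)**3 = (0*(0 - 4))**3 = (0*(-4))**3 = 0**3 = 0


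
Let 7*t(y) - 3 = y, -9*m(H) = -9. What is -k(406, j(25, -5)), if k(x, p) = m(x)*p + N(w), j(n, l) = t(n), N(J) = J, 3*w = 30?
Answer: -14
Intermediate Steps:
w = 10 (w = (⅓)*30 = 10)
m(H) = 1 (m(H) = -⅑*(-9) = 1)
t(y) = 3/7 + y/7
j(n, l) = 3/7 + n/7
k(x, p) = 10 + p (k(x, p) = 1*p + 10 = p + 10 = 10 + p)
-k(406, j(25, -5)) = -(10 + (3/7 + (⅐)*25)) = -(10 + (3/7 + 25/7)) = -(10 + 4) = -1*14 = -14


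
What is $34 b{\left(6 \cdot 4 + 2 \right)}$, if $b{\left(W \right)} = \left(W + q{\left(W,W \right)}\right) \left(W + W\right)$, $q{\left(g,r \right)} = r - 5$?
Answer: $83096$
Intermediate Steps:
$q{\left(g,r \right)} = -5 + r$
$b{\left(W \right)} = 2 W \left(-5 + 2 W\right)$ ($b{\left(W \right)} = \left(W + \left(-5 + W\right)\right) \left(W + W\right) = \left(-5 + 2 W\right) 2 W = 2 W \left(-5 + 2 W\right)$)
$34 b{\left(6 \cdot 4 + 2 \right)} = 34 \cdot 2 \left(6 \cdot 4 + 2\right) \left(-5 + 2 \left(6 \cdot 4 + 2\right)\right) = 34 \cdot 2 \left(24 + 2\right) \left(-5 + 2 \left(24 + 2\right)\right) = 34 \cdot 2 \cdot 26 \left(-5 + 2 \cdot 26\right) = 34 \cdot 2 \cdot 26 \left(-5 + 52\right) = 34 \cdot 2 \cdot 26 \cdot 47 = 34 \cdot 2444 = 83096$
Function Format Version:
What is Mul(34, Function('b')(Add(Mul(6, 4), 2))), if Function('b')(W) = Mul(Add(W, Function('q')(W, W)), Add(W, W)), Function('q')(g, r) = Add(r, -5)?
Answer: 83096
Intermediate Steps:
Function('q')(g, r) = Add(-5, r)
Function('b')(W) = Mul(2, W, Add(-5, Mul(2, W))) (Function('b')(W) = Mul(Add(W, Add(-5, W)), Add(W, W)) = Mul(Add(-5, Mul(2, W)), Mul(2, W)) = Mul(2, W, Add(-5, Mul(2, W))))
Mul(34, Function('b')(Add(Mul(6, 4), 2))) = Mul(34, Mul(2, Add(Mul(6, 4), 2), Add(-5, Mul(2, Add(Mul(6, 4), 2))))) = Mul(34, Mul(2, Add(24, 2), Add(-5, Mul(2, Add(24, 2))))) = Mul(34, Mul(2, 26, Add(-5, Mul(2, 26)))) = Mul(34, Mul(2, 26, Add(-5, 52))) = Mul(34, Mul(2, 26, 47)) = Mul(34, 2444) = 83096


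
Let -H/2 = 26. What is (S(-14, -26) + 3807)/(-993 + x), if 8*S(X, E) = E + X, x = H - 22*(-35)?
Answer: -3802/275 ≈ -13.825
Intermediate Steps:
H = -52 (H = -2*26 = -52)
x = 718 (x = -52 - 22*(-35) = -52 + 770 = 718)
S(X, E) = E/8 + X/8 (S(X, E) = (E + X)/8 = E/8 + X/8)
(S(-14, -26) + 3807)/(-993 + x) = (((⅛)*(-26) + (⅛)*(-14)) + 3807)/(-993 + 718) = ((-13/4 - 7/4) + 3807)/(-275) = (-5 + 3807)*(-1/275) = 3802*(-1/275) = -3802/275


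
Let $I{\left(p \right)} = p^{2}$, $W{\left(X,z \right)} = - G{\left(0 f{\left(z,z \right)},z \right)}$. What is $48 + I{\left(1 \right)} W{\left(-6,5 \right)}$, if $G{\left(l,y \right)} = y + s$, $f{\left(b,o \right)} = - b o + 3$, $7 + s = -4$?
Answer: $54$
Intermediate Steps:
$s = -11$ ($s = -7 - 4 = -11$)
$f{\left(b,o \right)} = 3 - b o$ ($f{\left(b,o \right)} = - b o + 3 = 3 - b o$)
$G{\left(l,y \right)} = -11 + y$ ($G{\left(l,y \right)} = y - 11 = -11 + y$)
$W{\left(X,z \right)} = 11 - z$ ($W{\left(X,z \right)} = - (-11 + z) = 11 - z$)
$48 + I{\left(1 \right)} W{\left(-6,5 \right)} = 48 + 1^{2} \left(11 - 5\right) = 48 + 1 \left(11 - 5\right) = 48 + 1 \cdot 6 = 48 + 6 = 54$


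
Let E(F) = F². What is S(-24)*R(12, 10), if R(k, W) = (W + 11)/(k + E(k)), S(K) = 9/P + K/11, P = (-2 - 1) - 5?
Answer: -2037/4576 ≈ -0.44515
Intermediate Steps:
P = -8 (P = -3 - 5 = -8)
S(K) = -9/8 + K/11 (S(K) = 9/(-8) + K/11 = 9*(-⅛) + K*(1/11) = -9/8 + K/11)
R(k, W) = (11 + W)/(k + k²) (R(k, W) = (W + 11)/(k + k²) = (11 + W)/(k + k²))
S(-24)*R(12, 10) = (-9/8 + (1/11)*(-24))*((11 + 10)/(12*(1 + 12))) = (-9/8 - 24/11)*((1/12)*21/13) = -97*21/(352*13) = -291/88*7/52 = -2037/4576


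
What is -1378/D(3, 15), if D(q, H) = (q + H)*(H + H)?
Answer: -689/270 ≈ -2.5519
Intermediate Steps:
D(q, H) = 2*H*(H + q) (D(q, H) = (H + q)*(2*H) = 2*H*(H + q))
-1378/D(3, 15) = -1378*1/(30*(15 + 3)) = -1378/(2*15*18) = -1378/540 = -1378*1/540 = -689/270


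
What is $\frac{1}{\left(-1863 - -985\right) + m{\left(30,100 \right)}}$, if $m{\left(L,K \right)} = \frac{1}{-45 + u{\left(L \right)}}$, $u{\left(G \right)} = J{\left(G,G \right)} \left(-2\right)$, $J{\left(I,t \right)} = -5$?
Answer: $- \frac{35}{30731} \approx -0.0011389$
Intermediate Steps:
$u{\left(G \right)} = 10$ ($u{\left(G \right)} = \left(-5\right) \left(-2\right) = 10$)
$m{\left(L,K \right)} = - \frac{1}{35}$ ($m{\left(L,K \right)} = \frac{1}{-45 + 10} = \frac{1}{-35} = - \frac{1}{35}$)
$\frac{1}{\left(-1863 - -985\right) + m{\left(30,100 \right)}} = \frac{1}{\left(-1863 - -985\right) - \frac{1}{35}} = \frac{1}{\left(-1863 + 985\right) - \frac{1}{35}} = \frac{1}{-878 - \frac{1}{35}} = \frac{1}{- \frac{30731}{35}} = - \frac{35}{30731}$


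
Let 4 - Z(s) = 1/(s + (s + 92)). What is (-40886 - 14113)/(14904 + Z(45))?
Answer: -10009818/2713255 ≈ -3.6892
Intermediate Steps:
Z(s) = 4 - 1/(92 + 2*s) (Z(s) = 4 - 1/(s + (s + 92)) = 4 - 1/(s + (92 + s)) = 4 - 1/(92 + 2*s))
(-40886 - 14113)/(14904 + Z(45)) = (-40886 - 14113)/(14904 + (367 + 8*45)/(2*(46 + 45))) = -54999/(14904 + (½)*(367 + 360)/91) = -54999/(14904 + (½)*(1/91)*727) = -54999/(14904 + 727/182) = -54999/2713255/182 = -54999*182/2713255 = -10009818/2713255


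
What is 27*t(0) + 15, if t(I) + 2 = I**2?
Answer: -39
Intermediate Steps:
t(I) = -2 + I**2
27*t(0) + 15 = 27*(-2 + 0**2) + 15 = 27*(-2 + 0) + 15 = 27*(-2) + 15 = -54 + 15 = -39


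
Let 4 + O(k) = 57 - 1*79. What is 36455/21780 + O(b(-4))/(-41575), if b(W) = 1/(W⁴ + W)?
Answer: 303236581/181100700 ≈ 1.6744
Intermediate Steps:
b(W) = 1/(W + W⁴)
O(k) = -26 (O(k) = -4 + (57 - 1*79) = -4 + (57 - 79) = -4 - 22 = -26)
36455/21780 + O(b(-4))/(-41575) = 36455/21780 - 26/(-41575) = 36455*(1/21780) - 26*(-1/41575) = 7291/4356 + 26/41575 = 303236581/181100700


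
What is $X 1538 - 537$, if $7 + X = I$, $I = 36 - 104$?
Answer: $-115887$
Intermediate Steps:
$I = -68$
$X = -75$ ($X = -7 - 68 = -75$)
$X 1538 - 537 = \left(-75\right) 1538 - 537 = -115350 - 537 = -115887$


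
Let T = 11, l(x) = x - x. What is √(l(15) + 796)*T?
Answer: 22*√199 ≈ 310.35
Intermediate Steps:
l(x) = 0
√(l(15) + 796)*T = √(0 + 796)*11 = √796*11 = (2*√199)*11 = 22*√199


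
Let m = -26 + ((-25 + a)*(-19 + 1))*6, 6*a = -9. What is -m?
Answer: -2836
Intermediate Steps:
a = -3/2 (a = (1/6)*(-9) = -3/2 ≈ -1.5000)
m = 2836 (m = -26 + ((-25 - 3/2)*(-19 + 1))*6 = -26 - 53/2*(-18)*6 = -26 + 477*6 = -26 + 2862 = 2836)
-m = -1*2836 = -2836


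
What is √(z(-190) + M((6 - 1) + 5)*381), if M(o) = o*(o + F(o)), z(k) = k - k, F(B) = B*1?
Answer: 10*√762 ≈ 276.04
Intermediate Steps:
F(B) = B
z(k) = 0
M(o) = 2*o² (M(o) = o*(o + o) = o*(2*o) = 2*o²)
√(z(-190) + M((6 - 1) + 5)*381) = √(0 + (2*((6 - 1) + 5)²)*381) = √(0 + (2*(5 + 5)²)*381) = √(0 + (2*10²)*381) = √(0 + (2*100)*381) = √(0 + 200*381) = √(0 + 76200) = √76200 = 10*√762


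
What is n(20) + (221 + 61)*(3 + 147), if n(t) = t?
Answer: 42320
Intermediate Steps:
n(20) + (221 + 61)*(3 + 147) = 20 + (221 + 61)*(3 + 147) = 20 + 282*150 = 20 + 42300 = 42320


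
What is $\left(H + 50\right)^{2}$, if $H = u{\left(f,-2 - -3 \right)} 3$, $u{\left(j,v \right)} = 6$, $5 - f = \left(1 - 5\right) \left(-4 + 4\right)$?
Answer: $4624$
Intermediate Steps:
$f = 5$ ($f = 5 - \left(1 - 5\right) \left(-4 + 4\right) = 5 - \left(-4\right) 0 = 5 - 0 = 5 + 0 = 5$)
$H = 18$ ($H = 6 \cdot 3 = 18$)
$\left(H + 50\right)^{2} = \left(18 + 50\right)^{2} = 68^{2} = 4624$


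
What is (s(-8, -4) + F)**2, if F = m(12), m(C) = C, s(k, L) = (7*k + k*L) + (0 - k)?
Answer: 16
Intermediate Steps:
s(k, L) = 6*k + L*k (s(k, L) = (7*k + L*k) - k = 6*k + L*k)
F = 12
(s(-8, -4) + F)**2 = (-8*(6 - 4) + 12)**2 = (-8*2 + 12)**2 = (-16 + 12)**2 = (-4)**2 = 16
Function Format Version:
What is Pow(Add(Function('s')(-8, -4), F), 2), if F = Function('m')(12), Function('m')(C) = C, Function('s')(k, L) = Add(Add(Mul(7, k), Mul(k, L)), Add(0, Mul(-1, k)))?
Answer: 16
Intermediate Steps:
Function('s')(k, L) = Add(Mul(6, k), Mul(L, k)) (Function('s')(k, L) = Add(Add(Mul(7, k), Mul(L, k)), Mul(-1, k)) = Add(Mul(6, k), Mul(L, k)))
F = 12
Pow(Add(Function('s')(-8, -4), F), 2) = Pow(Add(Mul(-8, Add(6, -4)), 12), 2) = Pow(Add(Mul(-8, 2), 12), 2) = Pow(Add(-16, 12), 2) = Pow(-4, 2) = 16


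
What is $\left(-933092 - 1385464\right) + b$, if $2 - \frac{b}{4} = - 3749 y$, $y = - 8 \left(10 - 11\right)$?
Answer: $-2198580$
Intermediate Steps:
$y = 8$ ($y = \left(-8\right) \left(-1\right) = 8$)
$b = 119976$ ($b = 8 - 4 \left(\left(-3749\right) 8\right) = 8 - -119968 = 8 + 119968 = 119976$)
$\left(-933092 - 1385464\right) + b = \left(-933092 - 1385464\right) + 119976 = -2318556 + 119976 = -2198580$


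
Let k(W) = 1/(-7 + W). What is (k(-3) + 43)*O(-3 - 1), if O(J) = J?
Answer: -858/5 ≈ -171.60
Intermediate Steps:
(k(-3) + 43)*O(-3 - 1) = (1/(-7 - 3) + 43)*(-3 - 1) = (1/(-10) + 43)*(-4) = (-⅒ + 43)*(-4) = (429/10)*(-4) = -858/5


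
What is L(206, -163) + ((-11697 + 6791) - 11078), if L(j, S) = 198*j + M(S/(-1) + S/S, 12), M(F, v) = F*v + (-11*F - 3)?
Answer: 24965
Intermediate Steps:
M(F, v) = -3 - 11*F + F*v (M(F, v) = F*v + (-3 - 11*F) = -3 - 11*F + F*v)
L(j, S) = -2 - S + 198*j (L(j, S) = 198*j + (-3 - 11*(S/(-1) + S/S) + (S/(-1) + S/S)*12) = 198*j + (-3 - 11*(S*(-1) + 1) + (S*(-1) + 1)*12) = 198*j + (-3 - 11*(-S + 1) + (-S + 1)*12) = 198*j + (-3 - 11*(1 - S) + (1 - S)*12) = 198*j + (-3 + (-11 + 11*S) + (12 - 12*S)) = 198*j + (-2 - S) = -2 - S + 198*j)
L(206, -163) + ((-11697 + 6791) - 11078) = (-2 - 1*(-163) + 198*206) + ((-11697 + 6791) - 11078) = (-2 + 163 + 40788) + (-4906 - 11078) = 40949 - 15984 = 24965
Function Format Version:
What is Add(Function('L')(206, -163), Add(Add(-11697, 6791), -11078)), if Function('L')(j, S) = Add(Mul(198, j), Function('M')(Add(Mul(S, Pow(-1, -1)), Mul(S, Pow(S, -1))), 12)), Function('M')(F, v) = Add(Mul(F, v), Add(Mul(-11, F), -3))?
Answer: 24965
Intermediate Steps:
Function('M')(F, v) = Add(-3, Mul(-11, F), Mul(F, v)) (Function('M')(F, v) = Add(Mul(F, v), Add(-3, Mul(-11, F))) = Add(-3, Mul(-11, F), Mul(F, v)))
Function('L')(j, S) = Add(-2, Mul(-1, S), Mul(198, j)) (Function('L')(j, S) = Add(Mul(198, j), Add(-3, Mul(-11, Add(Mul(S, Pow(-1, -1)), Mul(S, Pow(S, -1)))), Mul(Add(Mul(S, Pow(-1, -1)), Mul(S, Pow(S, -1))), 12))) = Add(Mul(198, j), Add(-3, Mul(-11, Add(Mul(S, -1), 1)), Mul(Add(Mul(S, -1), 1), 12))) = Add(Mul(198, j), Add(-3, Mul(-11, Add(Mul(-1, S), 1)), Mul(Add(Mul(-1, S), 1), 12))) = Add(Mul(198, j), Add(-3, Mul(-11, Add(1, Mul(-1, S))), Mul(Add(1, Mul(-1, S)), 12))) = Add(Mul(198, j), Add(-3, Add(-11, Mul(11, S)), Add(12, Mul(-12, S)))) = Add(Mul(198, j), Add(-2, Mul(-1, S))) = Add(-2, Mul(-1, S), Mul(198, j)))
Add(Function('L')(206, -163), Add(Add(-11697, 6791), -11078)) = Add(Add(-2, Mul(-1, -163), Mul(198, 206)), Add(Add(-11697, 6791), -11078)) = Add(Add(-2, 163, 40788), Add(-4906, -11078)) = Add(40949, -15984) = 24965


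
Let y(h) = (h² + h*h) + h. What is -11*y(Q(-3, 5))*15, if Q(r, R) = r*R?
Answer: -71775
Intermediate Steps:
Q(r, R) = R*r
y(h) = h + 2*h² (y(h) = (h² + h²) + h = 2*h² + h = h + 2*h²)
-11*y(Q(-3, 5))*15 = -11*5*(-3)*(1 + 2*(5*(-3)))*15 = -(-165)*(1 + 2*(-15))*15 = -(-165)*(1 - 30)*15 = -(-165)*(-29)*15 = -11*435*15 = -4785*15 = -71775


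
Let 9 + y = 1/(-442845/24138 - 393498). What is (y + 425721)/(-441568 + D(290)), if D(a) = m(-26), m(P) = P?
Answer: -74883509990185/77677182486759 ≈ -0.96404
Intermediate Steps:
D(a) = -26
y = -9498700251/1055410841 (y = -9 + 1/(-442845/24138 - 393498) = -9 + 1/(-442845*1/24138 - 393498) = -9 + 1/(-49205/2682 - 393498) = -9 + 1/(-1055410841/2682) = -9 - 2682/1055410841 = -9498700251/1055410841 ≈ -9.0000)
(y + 425721)/(-441568 + D(290)) = (-9498700251/1055410841 + 425721)/(-441568 - 26) = (449301059941110/1055410841)/(-441594) = (449301059941110/1055410841)*(-1/441594) = -74883509990185/77677182486759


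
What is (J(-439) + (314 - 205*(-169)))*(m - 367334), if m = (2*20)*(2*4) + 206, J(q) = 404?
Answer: -12971431304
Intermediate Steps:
m = 526 (m = 40*8 + 206 = 320 + 206 = 526)
(J(-439) + (314 - 205*(-169)))*(m - 367334) = (404 + (314 - 205*(-169)))*(526 - 367334) = (404 + (314 + 34645))*(-366808) = (404 + 34959)*(-366808) = 35363*(-366808) = -12971431304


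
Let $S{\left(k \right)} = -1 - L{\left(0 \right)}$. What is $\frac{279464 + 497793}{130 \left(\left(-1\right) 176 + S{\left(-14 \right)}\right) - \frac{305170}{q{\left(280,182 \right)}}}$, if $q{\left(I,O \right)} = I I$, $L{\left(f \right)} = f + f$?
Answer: $- \frac{6093694880}{180428917} \approx -33.773$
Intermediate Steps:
$L{\left(f \right)} = 2 f$
$S{\left(k \right)} = -1$ ($S{\left(k \right)} = -1 - 2 \cdot 0 = -1 - 0 = -1 + 0 = -1$)
$q{\left(I,O \right)} = I^{2}$
$\frac{279464 + 497793}{130 \left(\left(-1\right) 176 + S{\left(-14 \right)}\right) - \frac{305170}{q{\left(280,182 \right)}}} = \frac{279464 + 497793}{130 \left(\left(-1\right) 176 - 1\right) - \frac{305170}{280^{2}}} = \frac{777257}{130 \left(-176 - 1\right) - \frac{305170}{78400}} = \frac{777257}{130 \left(-177\right) - \frac{30517}{7840}} = \frac{777257}{-23010 - \frac{30517}{7840}} = \frac{777257}{- \frac{180428917}{7840}} = 777257 \left(- \frac{7840}{180428917}\right) = - \frac{6093694880}{180428917}$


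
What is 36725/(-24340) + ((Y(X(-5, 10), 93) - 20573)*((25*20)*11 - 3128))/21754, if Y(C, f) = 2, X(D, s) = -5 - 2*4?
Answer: -118845490373/52949236 ≈ -2244.5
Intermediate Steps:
X(D, s) = -13 (X(D, s) = -5 - 8 = -13)
36725/(-24340) + ((Y(X(-5, 10), 93) - 20573)*((25*20)*11 - 3128))/21754 = 36725/(-24340) + ((2 - 20573)*((25*20)*11 - 3128))/21754 = 36725*(-1/24340) - 20571*(500*11 - 3128)*(1/21754) = -7345/4868 - 20571*(5500 - 3128)*(1/21754) = -7345/4868 - 20571*2372*(1/21754) = -7345/4868 - 48794412*1/21754 = -7345/4868 - 24397206/10877 = -118845490373/52949236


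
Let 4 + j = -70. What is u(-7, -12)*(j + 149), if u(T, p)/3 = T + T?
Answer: -3150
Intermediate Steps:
j = -74 (j = -4 - 70 = -74)
u(T, p) = 6*T (u(T, p) = 3*(T + T) = 3*(2*T) = 6*T)
u(-7, -12)*(j + 149) = (6*(-7))*(-74 + 149) = -42*75 = -3150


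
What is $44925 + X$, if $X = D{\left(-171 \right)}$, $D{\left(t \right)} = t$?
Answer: $44754$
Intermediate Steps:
$X = -171$
$44925 + X = 44925 - 171 = 44754$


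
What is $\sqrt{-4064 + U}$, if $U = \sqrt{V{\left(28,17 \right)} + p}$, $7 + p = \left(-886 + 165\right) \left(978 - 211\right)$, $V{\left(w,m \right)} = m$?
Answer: $\sqrt{-4064 + i \sqrt{552997}} \approx 5.8084 + 64.014 i$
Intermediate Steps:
$p = -553014$ ($p = -7 + \left(-886 + 165\right) \left(978 - 211\right) = -7 - 553007 = -553014$)
$U = i \sqrt{552997}$ ($U = \sqrt{17 - 553014} = \sqrt{-552997} = i \sqrt{552997} \approx 743.64 i$)
$\sqrt{-4064 + U} = \sqrt{-4064 + i \sqrt{552997}}$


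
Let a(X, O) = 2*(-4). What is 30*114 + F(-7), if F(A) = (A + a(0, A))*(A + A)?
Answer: 3630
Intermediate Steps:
a(X, O) = -8
F(A) = 2*A*(-8 + A) (F(A) = (A - 8)*(A + A) = (-8 + A)*(2*A) = 2*A*(-8 + A))
30*114 + F(-7) = 30*114 + 2*(-7)*(-8 - 7) = 3420 + 2*(-7)*(-15) = 3420 + 210 = 3630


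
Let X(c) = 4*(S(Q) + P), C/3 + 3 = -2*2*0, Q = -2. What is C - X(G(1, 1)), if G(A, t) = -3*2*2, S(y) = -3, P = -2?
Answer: 11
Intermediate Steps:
C = -9 (C = -9 + 3*(-2*2*0) = -9 + 3*(-4*0) = -9 + 3*0 = -9 + 0 = -9)
G(A, t) = -12 (G(A, t) = -6*2 = -12)
X(c) = -20 (X(c) = 4*(-3 - 2) = 4*(-5) = -20)
C - X(G(1, 1)) = -9 - 1*(-20) = -9 + 20 = 11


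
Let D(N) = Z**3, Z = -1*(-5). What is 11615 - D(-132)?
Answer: 11490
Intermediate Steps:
Z = 5
D(N) = 125 (D(N) = 5**3 = 125)
11615 - D(-132) = 11615 - 1*125 = 11615 - 125 = 11490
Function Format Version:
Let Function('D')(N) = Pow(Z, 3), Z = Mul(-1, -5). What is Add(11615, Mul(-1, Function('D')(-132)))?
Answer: 11490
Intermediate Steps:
Z = 5
Function('D')(N) = 125 (Function('D')(N) = Pow(5, 3) = 125)
Add(11615, Mul(-1, Function('D')(-132))) = Add(11615, Mul(-1, 125)) = Add(11615, -125) = 11490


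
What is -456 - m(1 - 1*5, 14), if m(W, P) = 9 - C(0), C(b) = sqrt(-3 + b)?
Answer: -465 + I*sqrt(3) ≈ -465.0 + 1.732*I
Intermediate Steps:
m(W, P) = 9 - I*sqrt(3) (m(W, P) = 9 - sqrt(-3 + 0) = 9 - sqrt(-3) = 9 - I*sqrt(3))
-456 - m(1 - 1*5, 14) = -456 - (9 - I*sqrt(3)) = -456 + (-9 + I*sqrt(3)) = -465 + I*sqrt(3)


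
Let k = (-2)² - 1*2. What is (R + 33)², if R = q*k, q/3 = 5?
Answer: 3969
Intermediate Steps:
q = 15 (q = 3*5 = 15)
k = 2 (k = 4 - 2 = 2)
R = 30 (R = 15*2 = 30)
(R + 33)² = (30 + 33)² = 63² = 3969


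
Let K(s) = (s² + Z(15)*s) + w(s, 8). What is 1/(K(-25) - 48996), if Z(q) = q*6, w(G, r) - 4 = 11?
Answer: -1/50606 ≈ -1.9761e-5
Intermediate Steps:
w(G, r) = 15 (w(G, r) = 4 + 11 = 15)
Z(q) = 6*q
K(s) = 15 + s² + 90*s (K(s) = (s² + (6*15)*s) + 15 = (s² + 90*s) + 15 = 15 + s² + 90*s)
1/(K(-25) - 48996) = 1/((15 + (-25)² + 90*(-25)) - 48996) = 1/((15 + 625 - 2250) - 48996) = 1/(-1610 - 48996) = 1/(-50606) = -1/50606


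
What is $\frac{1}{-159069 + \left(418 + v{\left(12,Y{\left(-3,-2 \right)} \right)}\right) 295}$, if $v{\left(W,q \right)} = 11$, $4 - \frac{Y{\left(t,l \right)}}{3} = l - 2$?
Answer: $- \frac{1}{32514} \approx -3.0756 \cdot 10^{-5}$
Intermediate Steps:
$Y{\left(t,l \right)} = 18 - 3 l$ ($Y{\left(t,l \right)} = 12 - 3 \left(l - 2\right) = 12 - 3 \left(-2 + l\right) = 12 - \left(-6 + 3 l\right) = 18 - 3 l$)
$\frac{1}{-159069 + \left(418 + v{\left(12,Y{\left(-3,-2 \right)} \right)}\right) 295} = \frac{1}{-159069 + \left(418 + 11\right) 295} = \frac{1}{-159069 + 429 \cdot 295} = \frac{1}{-159069 + 126555} = \frac{1}{-32514} = - \frac{1}{32514}$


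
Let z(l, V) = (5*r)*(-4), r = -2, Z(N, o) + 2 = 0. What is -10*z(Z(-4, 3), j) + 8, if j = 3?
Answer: -392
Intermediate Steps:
Z(N, o) = -2 (Z(N, o) = -2 + 0 = -2)
z(l, V) = 40 (z(l, V) = (5*(-2))*(-4) = -10*(-4) = 40)
-10*z(Z(-4, 3), j) + 8 = -10*40 + 8 = -400 + 8 = -392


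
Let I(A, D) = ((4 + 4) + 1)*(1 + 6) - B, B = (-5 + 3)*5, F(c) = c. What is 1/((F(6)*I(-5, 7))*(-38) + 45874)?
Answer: 1/29230 ≈ 3.4211e-5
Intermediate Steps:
B = -10 (B = -2*5 = -10)
I(A, D) = 73 (I(A, D) = ((4 + 4) + 1)*(1 + 6) - 1*(-10) = (8 + 1)*7 + 10 = 9*7 + 10 = 63 + 10 = 73)
1/((F(6)*I(-5, 7))*(-38) + 45874) = 1/((6*73)*(-38) + 45874) = 1/(438*(-38) + 45874) = 1/(-16644 + 45874) = 1/29230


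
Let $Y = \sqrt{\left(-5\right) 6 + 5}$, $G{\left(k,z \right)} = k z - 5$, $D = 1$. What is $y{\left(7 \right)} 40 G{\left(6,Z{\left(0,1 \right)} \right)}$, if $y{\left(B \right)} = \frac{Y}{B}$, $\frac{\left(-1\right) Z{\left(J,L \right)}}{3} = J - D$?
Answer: $\frac{2600 i}{7} \approx 371.43 i$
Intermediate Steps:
$Z{\left(J,L \right)} = 3 - 3 J$ ($Z{\left(J,L \right)} = - 3 \left(J - 1\right) = - 3 \left(-1 + J\right) = 3 - 3 J$)
$G{\left(k,z \right)} = -5 + k z$
$Y = 5 i$ ($Y = \sqrt{-30 + 5} = \sqrt{-25} = 5 i \approx 5.0 i$)
$y{\left(B \right)} = \frac{5 i}{B}$
$y{\left(7 \right)} 40 G{\left(6,Z{\left(0,1 \right)} \right)} = \frac{5 i}{7} \cdot 40 \left(-5 + 6 \left(3 - 0\right)\right) = 5 i \frac{1}{7} \cdot 40 \left(-5 + 6 \left(3 + 0\right)\right) = \frac{5 i}{7} \cdot 40 \left(-5 + 6 \cdot 3\right) = \frac{200 i}{7} \left(-5 + 18\right) = \frac{200 i}{7} \cdot 13 = \frac{2600 i}{7}$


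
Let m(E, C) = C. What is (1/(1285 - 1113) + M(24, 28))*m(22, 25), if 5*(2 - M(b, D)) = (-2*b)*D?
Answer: 1164465/172 ≈ 6770.1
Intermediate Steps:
M(b, D) = 2 + 2*D*b/5 (M(b, D) = 2 - (-2*b)*D/5 = 2 - (-2)*D*b/5 = 2 + 2*D*b/5)
(1/(1285 - 1113) + M(24, 28))*m(22, 25) = (1/(1285 - 1113) + (2 + (⅖)*28*24))*25 = (1/172 + (2 + 1344/5))*25 = (1/172 + 1354/5)*25 = (232893/860)*25 = 1164465/172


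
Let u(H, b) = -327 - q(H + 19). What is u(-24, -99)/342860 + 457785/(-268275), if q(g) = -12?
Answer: -299125089/175201460 ≈ -1.7073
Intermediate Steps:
u(H, b) = -315 (u(H, b) = -327 - 1*(-12) = -327 + 12 = -315)
u(-24, -99)/342860 + 457785/(-268275) = -315/342860 + 457785/(-268275) = -315*1/342860 + 457785*(-1/268275) = -9/9796 - 30519/17885 = -299125089/175201460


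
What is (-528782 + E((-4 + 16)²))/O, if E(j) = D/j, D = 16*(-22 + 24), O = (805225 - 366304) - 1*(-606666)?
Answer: -4759036/9410283 ≈ -0.50573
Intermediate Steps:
O = 1045587 (O = 438921 + 606666 = 1045587)
D = 32 (D = 16*2 = 32)
E(j) = 32/j
(-528782 + E((-4 + 16)²))/O = (-528782 + 32/((-4 + 16)²))/1045587 = (-528782 + 32/(12²))*(1/1045587) = (-528782 + 32/144)*(1/1045587) = (-528782 + 32*(1/144))*(1/1045587) = (-528782 + 2/9)*(1/1045587) = -4759036/9*1/1045587 = -4759036/9410283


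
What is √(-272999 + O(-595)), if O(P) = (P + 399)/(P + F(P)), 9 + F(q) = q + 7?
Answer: I*√24243388594/298 ≈ 522.49*I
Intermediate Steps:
F(q) = -2 + q (F(q) = -9 + (q + 7) = -9 + (7 + q) = -2 + q)
O(P) = (399 + P)/(-2 + 2*P) (O(P) = (P + 399)/(P + (-2 + P)) = (399 + P)/(-2 + 2*P))
√(-272999 + O(-595)) = √(-272999 + (399 - 595)/(2*(-1 - 595))) = √(-272999 + (½)*(-196)/(-596)) = √(-272999 + (½)*(-1/596)*(-196)) = √(-272999 + 49/298) = √(-81353653/298) = I*√24243388594/298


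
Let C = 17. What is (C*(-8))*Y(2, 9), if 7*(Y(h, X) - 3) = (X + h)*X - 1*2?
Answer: -16048/7 ≈ -2292.6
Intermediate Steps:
Y(h, X) = 19/7 + X*(X + h)/7 (Y(h, X) = 3 + ((X + h)*X - 1*2)/7 = 3 + (X*(X + h) - 2)/7 = 3 + (-2 + X*(X + h))/7 = 3 + (-2/7 + X*(X + h)/7) = 19/7 + X*(X + h)/7)
(C*(-8))*Y(2, 9) = (17*(-8))*(19/7 + (⅐)*9² + (⅐)*9*2) = -136*(19/7 + (⅐)*81 + 18/7) = -136*(19/7 + 81/7 + 18/7) = -136*118/7 = -16048/7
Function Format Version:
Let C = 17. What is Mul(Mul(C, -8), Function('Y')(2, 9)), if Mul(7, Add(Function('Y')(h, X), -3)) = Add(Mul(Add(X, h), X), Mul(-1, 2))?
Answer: Rational(-16048, 7) ≈ -2292.6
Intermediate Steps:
Function('Y')(h, X) = Add(Rational(19, 7), Mul(Rational(1, 7), X, Add(X, h))) (Function('Y')(h, X) = Add(3, Mul(Rational(1, 7), Add(Mul(Add(X, h), X), Mul(-1, 2)))) = Add(3, Mul(Rational(1, 7), Add(Mul(X, Add(X, h)), -2))) = Add(3, Mul(Rational(1, 7), Add(-2, Mul(X, Add(X, h))))) = Add(3, Add(Rational(-2, 7), Mul(Rational(1, 7), X, Add(X, h)))) = Add(Rational(19, 7), Mul(Rational(1, 7), X, Add(X, h))))
Mul(Mul(C, -8), Function('Y')(2, 9)) = Mul(Mul(17, -8), Add(Rational(19, 7), Mul(Rational(1, 7), Pow(9, 2)), Mul(Rational(1, 7), 9, 2))) = Mul(-136, Add(Rational(19, 7), Mul(Rational(1, 7), 81), Rational(18, 7))) = Mul(-136, Add(Rational(19, 7), Rational(81, 7), Rational(18, 7))) = Mul(-136, Rational(118, 7)) = Rational(-16048, 7)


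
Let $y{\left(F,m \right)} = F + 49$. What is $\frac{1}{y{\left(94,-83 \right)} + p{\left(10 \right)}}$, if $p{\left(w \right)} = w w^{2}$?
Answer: $\frac{1}{1143} \approx 0.00087489$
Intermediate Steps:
$p{\left(w \right)} = w^{3}$
$y{\left(F,m \right)} = 49 + F$
$\frac{1}{y{\left(94,-83 \right)} + p{\left(10 \right)}} = \frac{1}{\left(49 + 94\right) + 10^{3}} = \frac{1}{143 + 1000} = \frac{1}{1143}$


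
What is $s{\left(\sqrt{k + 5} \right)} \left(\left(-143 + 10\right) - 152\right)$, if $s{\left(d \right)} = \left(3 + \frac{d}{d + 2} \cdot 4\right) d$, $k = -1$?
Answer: $-2850$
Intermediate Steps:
$s{\left(d \right)} = d \left(3 + \frac{4 d}{2 + d}\right)$ ($s{\left(d \right)} = \left(3 + \frac{d}{2 + d} 4\right) d = \left(3 + \frac{4 d}{2 + d}\right) d = d \left(3 + \frac{4 d}{2 + d}\right)$)
$s{\left(\sqrt{k + 5} \right)} \left(\left(-143 + 10\right) - 152\right) = \frac{\sqrt{-1 + 5} \left(6 + 7 \sqrt{-1 + 5}\right)}{2 + \sqrt{-1 + 5}} \left(\left(-143 + 10\right) - 152\right) = \frac{\sqrt{4} \left(6 + 7 \sqrt{4}\right)}{2 + \sqrt{4}} \left(-133 - 152\right) = \frac{2 \left(6 + 7 \cdot 2\right)}{2 + 2} \left(-285\right) = \frac{2 \left(6 + 14\right)}{4} \left(-285\right) = 2 \cdot \frac{1}{4} \cdot 20 \left(-285\right) = 10 \left(-285\right) = -2850$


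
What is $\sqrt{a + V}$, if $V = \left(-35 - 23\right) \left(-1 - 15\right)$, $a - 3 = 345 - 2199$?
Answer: $i \sqrt{923} \approx 30.381 i$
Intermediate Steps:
$a = -1851$ ($a = 3 + \left(345 - 2199\right) = 3 - 1854 = -1851$)
$V = 928$ ($V = \left(-58\right) \left(-16\right) = 928$)
$\sqrt{a + V} = \sqrt{-1851 + 928} = \sqrt{-923} = i \sqrt{923}$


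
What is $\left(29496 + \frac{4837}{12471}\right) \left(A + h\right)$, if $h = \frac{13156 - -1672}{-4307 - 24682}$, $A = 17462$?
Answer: $\frac{186202115569973770}{361521819} \approx 5.1505 \cdot 10^{8}$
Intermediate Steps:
$h = - \frac{14828}{28989}$ ($h = \frac{13156 + \left(-6543 + 8215\right)}{-28989} = \left(13156 + 1672\right) \left(- \frac{1}{28989}\right) = 14828 \left(- \frac{1}{28989}\right) = - \frac{14828}{28989} \approx -0.5115$)
$\left(29496 + \frac{4837}{12471}\right) \left(A + h\right) = \left(29496 + \frac{4837}{12471}\right) \left(17462 - \frac{14828}{28989}\right) = \left(29496 + 4837 \cdot \frac{1}{12471}\right) \frac{506191090}{28989} = \left(29496 + \frac{4837}{12471}\right) \frac{506191090}{28989} = \frac{367849453}{12471} \cdot \frac{506191090}{28989} = \frac{186202115569973770}{361521819}$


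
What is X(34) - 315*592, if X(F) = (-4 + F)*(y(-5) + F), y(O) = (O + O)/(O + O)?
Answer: -185430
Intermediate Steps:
y(O) = 1 (y(O) = (2*O)/((2*O)) = (2*O)*(1/(2*O)) = 1)
X(F) = (1 + F)*(-4 + F) (X(F) = (-4 + F)*(1 + F) = (1 + F)*(-4 + F))
X(34) - 315*592 = (-4 + 34² - 3*34) - 315*592 = (-4 + 1156 - 102) - 186480 = 1050 - 186480 = -185430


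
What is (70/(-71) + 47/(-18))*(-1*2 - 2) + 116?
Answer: 83318/639 ≈ 130.39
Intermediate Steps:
(70/(-71) + 47/(-18))*(-1*2 - 2) + 116 = (70*(-1/71) + 47*(-1/18))*(-2 - 2) + 116 = (-70/71 - 47/18)*(-4) + 116 = -4597/1278*(-4) + 116 = 9194/639 + 116 = 83318/639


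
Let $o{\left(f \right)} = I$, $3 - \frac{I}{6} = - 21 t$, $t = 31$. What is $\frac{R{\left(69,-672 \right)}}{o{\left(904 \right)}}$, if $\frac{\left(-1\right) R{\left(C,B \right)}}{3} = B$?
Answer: $\frac{56}{109} \approx 0.51376$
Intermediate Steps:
$R{\left(C,B \right)} = - 3 B$
$I = 3924$ ($I = 18 - 6 \left(\left(-21\right) 31\right) = 18 - -3906 = 18 + 3906 = 3924$)
$o{\left(f \right)} = 3924$
$\frac{R{\left(69,-672 \right)}}{o{\left(904 \right)}} = \frac{\left(-3\right) \left(-672\right)}{3924} = 2016 \cdot \frac{1}{3924} = \frac{56}{109}$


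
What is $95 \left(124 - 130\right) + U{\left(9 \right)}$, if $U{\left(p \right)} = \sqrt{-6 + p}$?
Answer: $-570 + \sqrt{3} \approx -568.27$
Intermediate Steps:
$95 \left(124 - 130\right) + U{\left(9 \right)} = 95 \left(124 - 130\right) + \sqrt{-6 + 9} = 95 \left(-6\right) + \sqrt{3} = -570 + \sqrt{3}$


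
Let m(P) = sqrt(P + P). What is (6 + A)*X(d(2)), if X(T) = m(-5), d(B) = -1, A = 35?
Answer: 41*I*sqrt(10) ≈ 129.65*I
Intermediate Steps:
m(P) = sqrt(2)*sqrt(P) (m(P) = sqrt(2*P) = sqrt(2)*sqrt(P))
X(T) = I*sqrt(10) (X(T) = sqrt(2)*sqrt(-5) = sqrt(2)*(I*sqrt(5)) = I*sqrt(10))
(6 + A)*X(d(2)) = (6 + 35)*(I*sqrt(10)) = 41*(I*sqrt(10)) = 41*I*sqrt(10)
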